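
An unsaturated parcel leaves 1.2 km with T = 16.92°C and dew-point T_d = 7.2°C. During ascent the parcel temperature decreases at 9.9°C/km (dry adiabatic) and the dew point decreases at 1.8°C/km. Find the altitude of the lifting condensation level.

T and T_d converge at 9.9 − 1.8 = 8.1°C per km
Height above start = (16.92 − 7.2) / 8.1 = 1.2 km
LCL altitude = 1200 m + 1200 m = 2400 m

2.4 km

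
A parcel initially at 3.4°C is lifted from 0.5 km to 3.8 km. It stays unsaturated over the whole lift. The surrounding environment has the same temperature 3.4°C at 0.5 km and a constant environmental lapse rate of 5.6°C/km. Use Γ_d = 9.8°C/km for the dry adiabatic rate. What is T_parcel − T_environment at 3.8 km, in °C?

Parcel:
  500–3800 m, dry: Δz = 3.3 km ⇒ ΔT = -32.34°C; T = -28.94°C
Environment:
  500–3800 m, environment: Δz = 3.3 km ⇒ ΔT = -18.48°C; T = -15.08°C
T_parcel − T_env = -28.94 − (-15.08) = -13.86°C

-13.86°C (parcel cooler than environment)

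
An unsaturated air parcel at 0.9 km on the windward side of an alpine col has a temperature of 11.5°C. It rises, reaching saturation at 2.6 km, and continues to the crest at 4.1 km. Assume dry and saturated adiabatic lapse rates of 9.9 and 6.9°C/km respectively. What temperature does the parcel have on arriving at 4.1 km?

900–2600 m, dry: Δz = 1.7 km ⇒ ΔT = -16.83°C; T = -5.33°C
2600–4100 m, saturated: Δz = 1.5 km ⇒ ΔT = -10.35°C; T = -15.68°C

-15.68°C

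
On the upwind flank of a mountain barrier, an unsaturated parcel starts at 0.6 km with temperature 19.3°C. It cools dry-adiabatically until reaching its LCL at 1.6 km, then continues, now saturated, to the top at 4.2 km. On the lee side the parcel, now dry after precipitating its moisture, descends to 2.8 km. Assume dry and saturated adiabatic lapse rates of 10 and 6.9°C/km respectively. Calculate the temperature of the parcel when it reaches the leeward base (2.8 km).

5.36°C

600 → 1600 m (dry, 10°C/km): ΔT = -10 × 1 = -10°C → T = 9.3°C
1600 → 4200 m (saturated, 6.9°C/km): ΔT = -6.9 × 2.6 = -17.94°C → T = -8.64°C
4200 → 2800 m (dry descent, 10°C/km): ΔT = +10 × 1.4 = +14°C → T = 5.36°C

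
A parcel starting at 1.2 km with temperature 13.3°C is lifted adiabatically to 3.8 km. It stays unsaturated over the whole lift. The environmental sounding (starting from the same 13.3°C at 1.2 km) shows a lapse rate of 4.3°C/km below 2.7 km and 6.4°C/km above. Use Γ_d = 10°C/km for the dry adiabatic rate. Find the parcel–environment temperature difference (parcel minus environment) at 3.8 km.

-12.51°C (parcel cooler than environment)

Parcel:
  From 1200 m to 3800 m (dry): cools by 10 × 2.6 = 26°C, giving -12.7°C.
Environment:
  From 1200 m to 2700 m (environment, lower layer): cools by 4.3 × 1.5 = 6.45°C, giving 6.85°C.
  From 2700 m to 3800 m (environment, upper layer): cools by 6.4 × 1.1 = 7.04°C, giving -0.19°C.
T_parcel − T_env = -12.7 − (-0.19) = -12.51°C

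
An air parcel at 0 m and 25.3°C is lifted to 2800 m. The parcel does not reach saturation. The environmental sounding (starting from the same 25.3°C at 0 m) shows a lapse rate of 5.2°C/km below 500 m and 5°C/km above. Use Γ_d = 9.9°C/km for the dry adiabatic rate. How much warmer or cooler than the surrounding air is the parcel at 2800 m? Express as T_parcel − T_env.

Parcel:
  From 0 m to 2800 m (dry): cools by 9.9 × 2.8 = 27.72°C, giving -2.42°C.
Environment:
  From 0 m to 500 m (environment, lower layer): cools by 5.2 × 0.5 = 2.6°C, giving 22.7°C.
  From 500 m to 2800 m (environment, upper layer): cools by 5 × 2.3 = 11.5°C, giving 11.2°C.
T_parcel − T_env = -2.42 − 11.2 = -13.62°C

-13.62°C (parcel cooler than environment)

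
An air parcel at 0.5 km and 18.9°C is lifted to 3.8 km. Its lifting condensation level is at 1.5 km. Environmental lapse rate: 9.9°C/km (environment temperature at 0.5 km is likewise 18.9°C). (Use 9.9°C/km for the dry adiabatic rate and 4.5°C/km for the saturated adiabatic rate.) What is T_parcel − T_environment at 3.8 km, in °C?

Parcel:
  500–1500 m, dry: Δz = 1 km ⇒ ΔT = -9.9°C; T = 9°C
  1500–3800 m, saturated: Δz = 2.3 km ⇒ ΔT = -10.35°C; T = -1.35°C
Environment:
  500–3800 m, environment: Δz = 3.3 km ⇒ ΔT = -32.67°C; T = -13.77°C
T_parcel − T_env = -1.35 − (-13.77) = +12.42°C

+12.42°C (parcel warmer than environment)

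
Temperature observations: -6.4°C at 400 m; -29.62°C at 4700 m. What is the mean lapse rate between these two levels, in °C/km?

Γ = −ΔT/Δz = (-6.4 − (-29.62)) / (4700 − 400) m
  = 23.22°C / 4.3 km = 5.4°C/km

5.4°C/km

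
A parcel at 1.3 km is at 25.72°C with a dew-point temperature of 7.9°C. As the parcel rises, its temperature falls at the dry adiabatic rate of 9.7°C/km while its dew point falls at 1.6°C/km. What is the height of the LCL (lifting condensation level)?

T and T_d converge at 9.7 − 1.6 = 8.1°C per km
Height above start = (25.72 − 7.9) / 8.1 = 2.2 km
LCL altitude = 1300 m + 2200 m = 3500 m

3.5 km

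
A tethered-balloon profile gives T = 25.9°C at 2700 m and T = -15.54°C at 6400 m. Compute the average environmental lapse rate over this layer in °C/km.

Γ = −ΔT/Δz = (25.9 − (-15.54)) / (6400 − 2700) m
  = 41.44°C / 3.7 km = 11.2°C/km

11.2°C/km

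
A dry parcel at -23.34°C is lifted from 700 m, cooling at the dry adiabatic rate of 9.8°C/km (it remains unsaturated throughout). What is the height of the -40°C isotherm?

Height above start = (-23.34 − (-40)) / 9.8 = 1.7 km
Altitude = 700 m + 1700 m = 2400 m

2400 m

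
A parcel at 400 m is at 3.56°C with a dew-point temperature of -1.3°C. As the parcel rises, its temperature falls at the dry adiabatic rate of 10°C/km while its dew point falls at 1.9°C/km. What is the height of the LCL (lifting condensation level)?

1000 m

T and T_d converge at 10 − 1.9 = 8.1°C per km
Height above start = (3.56 − (-1.3)) / 8.1 = 0.6 km
LCL altitude = 400 m + 600 m = 1000 m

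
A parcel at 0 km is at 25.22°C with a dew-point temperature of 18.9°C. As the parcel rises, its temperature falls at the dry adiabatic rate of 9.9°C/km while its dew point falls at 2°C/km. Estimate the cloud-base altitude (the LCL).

0.8 km

T and T_d converge at 9.9 − 2 = 7.9°C per km
Height above start = (25.22 − 18.9) / 7.9 = 0.8 km
LCL altitude = 0 m + 800 m = 800 m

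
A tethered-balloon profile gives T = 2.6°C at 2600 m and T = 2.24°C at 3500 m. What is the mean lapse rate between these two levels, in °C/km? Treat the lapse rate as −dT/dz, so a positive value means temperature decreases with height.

Γ = −ΔT/Δz = (2.6 − 2.24) / (3500 − 2600) m
  = 0.36°C / 0.9 km = 0.4°C/km

0.4°C/km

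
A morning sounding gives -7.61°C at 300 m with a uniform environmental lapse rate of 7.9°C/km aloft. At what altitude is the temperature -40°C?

Height above start = (-7.61 − (-40)) / 7.9 = 4.1 km
Altitude = 300 m + 4100 m = 4400 m

4400 m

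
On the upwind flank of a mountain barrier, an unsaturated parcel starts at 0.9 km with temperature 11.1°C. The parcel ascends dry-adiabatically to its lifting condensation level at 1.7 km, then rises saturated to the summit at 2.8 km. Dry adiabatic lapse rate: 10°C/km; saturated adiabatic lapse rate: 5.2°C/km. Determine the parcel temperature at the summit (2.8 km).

-2.62°C

Dry to 1700 m: -10 × 0.8 km = -8°C, so T = 3.1°C.
Saturated to 2800 m: -5.2 × 1.1 km = -5.72°C, so T = -2.62°C.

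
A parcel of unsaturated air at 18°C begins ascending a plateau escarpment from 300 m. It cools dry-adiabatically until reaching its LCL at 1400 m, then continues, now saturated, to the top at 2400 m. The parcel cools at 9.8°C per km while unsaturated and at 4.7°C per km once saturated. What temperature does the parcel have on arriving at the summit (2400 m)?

300 → 1400 m (dry, 9.8°C/km): ΔT = -9.8 × 1.1 = -10.78°C → T = 7.22°C
1400 → 2400 m (saturated, 4.7°C/km): ΔT = -4.7 × 1 = -4.7°C → T = 2.52°C

2.52°C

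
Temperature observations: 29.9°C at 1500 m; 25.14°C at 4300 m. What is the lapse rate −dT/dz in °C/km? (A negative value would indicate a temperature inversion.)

Γ = −ΔT/Δz = (29.9 − 25.14) / (4300 − 1500) m
  = 4.76°C / 2.8 km = 1.7°C/km

1.7°C/km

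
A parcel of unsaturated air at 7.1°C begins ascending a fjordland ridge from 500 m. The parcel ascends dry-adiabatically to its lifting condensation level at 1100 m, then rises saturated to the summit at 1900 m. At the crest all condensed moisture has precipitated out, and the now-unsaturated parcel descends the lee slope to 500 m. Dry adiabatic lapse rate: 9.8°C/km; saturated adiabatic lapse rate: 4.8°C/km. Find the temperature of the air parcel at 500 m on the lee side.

11.1°C

500 → 1100 m (dry, 9.8°C/km): ΔT = -9.8 × 0.6 = -5.88°C → T = 1.22°C
1100 → 1900 m (saturated, 4.8°C/km): ΔT = -4.8 × 0.8 = -3.84°C → T = -2.62°C
1900 → 500 m (dry descent, 9.8°C/km): ΔT = +9.8 × 1.4 = +13.72°C → T = 11.1°C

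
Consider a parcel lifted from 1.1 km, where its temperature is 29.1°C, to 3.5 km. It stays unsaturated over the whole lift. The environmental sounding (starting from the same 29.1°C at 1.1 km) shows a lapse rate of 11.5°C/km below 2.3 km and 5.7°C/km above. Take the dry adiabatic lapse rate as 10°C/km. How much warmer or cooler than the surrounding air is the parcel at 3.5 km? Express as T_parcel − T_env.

-3.36°C (parcel cooler than environment)

Parcel:
  1100–3500 m, dry: Δz = 2.4 km ⇒ ΔT = -24°C; T = 5.1°C
Environment:
  1100–2300 m, environment, lower layer: Δz = 1.2 km ⇒ ΔT = -13.8°C; T = 15.3°C
  2300–3500 m, environment, upper layer: Δz = 1.2 km ⇒ ΔT = -6.84°C; T = 8.46°C
T_parcel − T_env = 5.1 − 8.46 = -3.36°C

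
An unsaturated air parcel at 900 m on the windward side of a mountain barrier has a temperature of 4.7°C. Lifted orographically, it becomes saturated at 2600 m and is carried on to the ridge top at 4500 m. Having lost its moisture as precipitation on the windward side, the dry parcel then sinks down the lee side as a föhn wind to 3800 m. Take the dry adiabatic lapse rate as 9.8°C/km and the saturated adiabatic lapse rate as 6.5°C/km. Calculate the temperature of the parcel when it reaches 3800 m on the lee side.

From 900 m to 2600 m (dry): cools by 9.8 × 1.7 = 16.66°C, giving -11.96°C.
From 2600 m to 4500 m (saturated): cools by 6.5 × 1.9 = 12.35°C, giving -24.31°C.
From 4500 m to 3800 m (dry descent): warms by 9.8 × 0.7 = 6.86°C, giving -17.45°C.

-17.45°C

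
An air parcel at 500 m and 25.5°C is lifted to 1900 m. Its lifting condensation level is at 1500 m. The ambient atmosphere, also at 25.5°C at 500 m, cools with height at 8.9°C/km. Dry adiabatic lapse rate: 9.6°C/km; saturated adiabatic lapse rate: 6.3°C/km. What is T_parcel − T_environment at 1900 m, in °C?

Parcel:
  Dry to 1500 m: -9.6 × 1 km = -9.6°C, so T = 15.9°C.
  Saturated to 1900 m: -6.3 × 0.4 km = -2.52°C, so T = 13.38°C.
Environment:
  Environment to 1900 m: -8.9 × 1.4 km = -12.46°C, so T = 13.04°C.
T_parcel − T_env = 13.38 − 13.04 = +0.34°C

+0.34°C (parcel warmer than environment)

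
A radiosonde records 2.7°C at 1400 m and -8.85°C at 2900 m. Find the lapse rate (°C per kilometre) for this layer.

Γ = −ΔT/Δz = (2.7 − (-8.85)) / (2900 − 1400) m
  = 11.55°C / 1.5 km = 7.7°C/km

7.7°C/km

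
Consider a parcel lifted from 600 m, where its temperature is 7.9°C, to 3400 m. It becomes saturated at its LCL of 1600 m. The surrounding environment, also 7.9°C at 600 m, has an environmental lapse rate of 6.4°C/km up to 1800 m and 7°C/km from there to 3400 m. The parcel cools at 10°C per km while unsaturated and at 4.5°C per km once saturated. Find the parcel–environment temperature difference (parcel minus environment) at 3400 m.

+0.78°C (parcel warmer than environment)

Parcel:
  From 600 m to 1600 m (dry): cools by 10 × 1 = 10°C, giving -2.1°C.
  From 1600 m to 3400 m (saturated): cools by 4.5 × 1.8 = 8.1°C, giving -10.2°C.
Environment:
  From 600 m to 1800 m (environment, lower layer): cools by 6.4 × 1.2 = 7.68°C, giving 0.22°C.
  From 1800 m to 3400 m (environment, upper layer): cools by 7 × 1.6 = 11.2°C, giving -10.98°C.
T_parcel − T_env = -10.2 − (-10.98) = +0.78°C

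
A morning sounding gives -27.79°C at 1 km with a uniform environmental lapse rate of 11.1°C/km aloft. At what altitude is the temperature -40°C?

2.1 km

Height above start = (-27.79 − (-40)) / 11.1 = 1.1 km
Altitude = 1000 m + 1100 m = 2100 m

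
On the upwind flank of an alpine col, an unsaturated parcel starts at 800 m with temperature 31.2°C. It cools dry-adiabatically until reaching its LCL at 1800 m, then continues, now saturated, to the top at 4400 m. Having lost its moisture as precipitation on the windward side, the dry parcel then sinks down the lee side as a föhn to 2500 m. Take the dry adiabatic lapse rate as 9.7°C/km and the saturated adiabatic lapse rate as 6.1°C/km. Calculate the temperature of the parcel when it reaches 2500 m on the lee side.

800 → 1800 m (dry, 9.7°C/km): ΔT = -9.7 × 1 = -9.7°C → T = 21.5°C
1800 → 4400 m (saturated, 6.1°C/km): ΔT = -6.1 × 2.6 = -15.86°C → T = 5.64°C
4400 → 2500 m (dry descent, 9.7°C/km): ΔT = +9.7 × 1.9 = +18.43°C → T = 24.07°C

24.07°C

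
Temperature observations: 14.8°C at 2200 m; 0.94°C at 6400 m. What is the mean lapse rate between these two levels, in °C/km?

Γ = −ΔT/Δz = (14.8 − 0.94) / (6400 − 2200) m
  = 13.86°C / 4.2 km = 3.3°C/km

3.3°C/km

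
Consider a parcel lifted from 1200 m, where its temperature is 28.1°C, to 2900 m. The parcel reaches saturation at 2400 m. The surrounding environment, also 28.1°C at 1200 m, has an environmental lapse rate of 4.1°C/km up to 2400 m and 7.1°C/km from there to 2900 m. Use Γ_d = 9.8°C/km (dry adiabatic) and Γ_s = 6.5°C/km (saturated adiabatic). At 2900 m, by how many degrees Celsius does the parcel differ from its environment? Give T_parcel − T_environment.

Parcel:
  1200–2400 m, dry: Δz = 1.2 km ⇒ ΔT = -11.76°C; T = 16.34°C
  2400–2900 m, saturated: Δz = 0.5 km ⇒ ΔT = -3.25°C; T = 13.09°C
Environment:
  1200–2400 m, environment, lower layer: Δz = 1.2 km ⇒ ΔT = -4.92°C; T = 23.18°C
  2400–2900 m, environment, upper layer: Δz = 0.5 km ⇒ ΔT = -3.55°C; T = 19.63°C
T_parcel − T_env = 13.09 − 19.63 = -6.54°C

-6.54°C (parcel cooler than environment)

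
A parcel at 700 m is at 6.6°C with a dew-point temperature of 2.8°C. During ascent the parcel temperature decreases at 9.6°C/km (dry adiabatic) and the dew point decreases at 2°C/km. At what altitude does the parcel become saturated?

1200 m

T and T_d converge at 9.6 − 2 = 7.6°C per km
Height above start = (6.6 − 2.8) / 7.6 = 0.5 km
LCL altitude = 700 m + 500 m = 1200 m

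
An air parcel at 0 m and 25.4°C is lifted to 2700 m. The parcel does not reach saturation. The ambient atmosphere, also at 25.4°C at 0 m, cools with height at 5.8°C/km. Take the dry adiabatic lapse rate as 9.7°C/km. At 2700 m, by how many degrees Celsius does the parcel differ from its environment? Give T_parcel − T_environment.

-10.53°C (parcel cooler than environment)

Parcel:
  From 0 m to 2700 m (dry): cools by 9.7 × 2.7 = 26.19°C, giving -0.79°C.
Environment:
  From 0 m to 2700 m (environment): cools by 5.8 × 2.7 = 15.66°C, giving 9.74°C.
T_parcel − T_env = -0.79 − 9.74 = -10.53°C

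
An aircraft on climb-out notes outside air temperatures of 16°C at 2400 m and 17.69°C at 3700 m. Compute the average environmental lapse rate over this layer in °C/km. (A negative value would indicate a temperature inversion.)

Γ = −ΔT/Δz = (16 − 17.69) / (3700 − 2400) m
  = -1.69°C / 1.3 km = -1.3°C/km

-1.3°C/km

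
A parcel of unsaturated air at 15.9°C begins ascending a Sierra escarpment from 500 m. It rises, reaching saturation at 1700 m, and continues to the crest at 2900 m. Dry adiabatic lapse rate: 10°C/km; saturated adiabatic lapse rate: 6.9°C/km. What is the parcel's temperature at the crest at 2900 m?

-4.38°C

500–1700 m, dry: Δz = 1.2 km ⇒ ΔT = -12°C; T = 3.9°C
1700–2900 m, saturated: Δz = 1.2 km ⇒ ΔT = -8.28°C; T = -4.38°C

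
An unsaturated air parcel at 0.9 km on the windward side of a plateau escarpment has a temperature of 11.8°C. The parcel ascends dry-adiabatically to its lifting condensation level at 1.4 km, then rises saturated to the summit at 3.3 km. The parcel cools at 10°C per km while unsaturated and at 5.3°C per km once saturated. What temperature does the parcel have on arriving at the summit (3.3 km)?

900 → 1400 m (dry, 10°C/km): ΔT = -10 × 0.5 = -5°C → T = 6.8°C
1400 → 3300 m (saturated, 5.3°C/km): ΔT = -5.3 × 1.9 = -10.07°C → T = -3.27°C

-3.27°C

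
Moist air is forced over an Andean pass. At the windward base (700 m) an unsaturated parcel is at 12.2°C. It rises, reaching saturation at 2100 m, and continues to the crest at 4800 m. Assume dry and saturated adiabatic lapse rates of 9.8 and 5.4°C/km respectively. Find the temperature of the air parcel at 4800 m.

Dry to 2100 m: -9.8 × 1.4 km = -13.72°C, so T = -1.52°C.
Saturated to 4800 m: -5.4 × 2.7 km = -14.58°C, so T = -16.1°C.

-16.1°C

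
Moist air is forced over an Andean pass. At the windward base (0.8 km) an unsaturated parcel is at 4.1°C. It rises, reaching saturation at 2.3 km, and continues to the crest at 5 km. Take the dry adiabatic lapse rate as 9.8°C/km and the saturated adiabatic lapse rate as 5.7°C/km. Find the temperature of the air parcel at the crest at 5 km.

-25.99°C

800–2300 m, dry: Δz = 1.5 km ⇒ ΔT = -14.7°C; T = -10.6°C
2300–5000 m, saturated: Δz = 2.7 km ⇒ ΔT = -15.39°C; T = -25.99°C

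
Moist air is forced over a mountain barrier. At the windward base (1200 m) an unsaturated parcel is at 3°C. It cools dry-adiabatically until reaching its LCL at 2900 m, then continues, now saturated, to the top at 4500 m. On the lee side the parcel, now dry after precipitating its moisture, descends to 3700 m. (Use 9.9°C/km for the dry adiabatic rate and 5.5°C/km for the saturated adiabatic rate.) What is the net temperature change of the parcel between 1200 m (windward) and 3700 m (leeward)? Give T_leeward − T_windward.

1200 → 2900 m (dry, 9.9°C/km): ΔT = -9.9 × 1.7 = -16.83°C → T = -13.83°C
2900 → 4500 m (saturated, 5.5°C/km): ΔT = -5.5 × 1.6 = -8.8°C → T = -22.63°C
4500 → 3700 m (dry descent, 9.9°C/km): ΔT = +9.9 × 0.8 = +7.92°C → T = -14.71°C
Net change vs windward start: -14.71 − 3 = -17.71°C

-17.71°C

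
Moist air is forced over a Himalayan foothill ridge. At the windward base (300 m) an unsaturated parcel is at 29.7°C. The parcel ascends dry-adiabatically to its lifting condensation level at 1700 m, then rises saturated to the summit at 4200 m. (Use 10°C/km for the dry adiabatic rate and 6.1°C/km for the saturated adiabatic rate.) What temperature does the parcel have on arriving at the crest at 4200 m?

0.45°C

Dry to 1700 m: -10 × 1.4 km = -14°C, so T = 15.7°C.
Saturated to 4200 m: -6.1 × 2.5 km = -15.25°C, so T = 0.45°C.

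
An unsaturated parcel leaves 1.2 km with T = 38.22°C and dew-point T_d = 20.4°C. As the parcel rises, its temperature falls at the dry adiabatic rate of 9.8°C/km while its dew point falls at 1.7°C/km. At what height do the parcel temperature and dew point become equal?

3.4 km

T and T_d converge at 9.8 − 1.7 = 8.1°C per km
Height above start = (38.22 − 20.4) / 8.1 = 2.2 km
LCL altitude = 1200 m + 2200 m = 3400 m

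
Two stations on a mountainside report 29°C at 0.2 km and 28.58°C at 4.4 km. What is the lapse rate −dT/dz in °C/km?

0.1°C/km

Γ = −ΔT/Δz = (29 − 28.58) / (4400 − 200) m
  = 0.42°C / 4.2 km = 0.1°C/km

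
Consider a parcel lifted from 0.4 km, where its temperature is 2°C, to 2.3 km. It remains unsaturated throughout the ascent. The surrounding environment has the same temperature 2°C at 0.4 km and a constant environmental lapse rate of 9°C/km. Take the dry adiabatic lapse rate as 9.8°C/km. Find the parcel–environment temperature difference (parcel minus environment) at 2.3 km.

-1.52°C (parcel cooler than environment)

Parcel:
  400–2300 m, dry: Δz = 1.9 km ⇒ ΔT = -18.62°C; T = -16.62°C
Environment:
  400–2300 m, environment: Δz = 1.9 km ⇒ ΔT = -17.1°C; T = -15.1°C
T_parcel − T_env = -16.62 − (-15.1) = -1.52°C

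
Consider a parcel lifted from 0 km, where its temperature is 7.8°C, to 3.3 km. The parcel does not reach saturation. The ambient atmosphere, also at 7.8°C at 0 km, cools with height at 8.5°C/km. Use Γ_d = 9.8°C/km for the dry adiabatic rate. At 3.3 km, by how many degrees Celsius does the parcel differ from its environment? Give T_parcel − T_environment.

-4.29°C (parcel cooler than environment)

Parcel:
  From 0 m to 3300 m (dry): cools by 9.8 × 3.3 = 32.34°C, giving -24.54°C.
Environment:
  From 0 m to 3300 m (environment): cools by 8.5 × 3.3 = 28.05°C, giving -20.25°C.
T_parcel − T_env = -24.54 − (-20.25) = -4.29°C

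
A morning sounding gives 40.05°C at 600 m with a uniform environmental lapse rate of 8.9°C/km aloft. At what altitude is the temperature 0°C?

Height above start = (40.05 − 0) / 8.9 = 4.5 km
Altitude = 600 m + 4500 m = 5100 m

5100 m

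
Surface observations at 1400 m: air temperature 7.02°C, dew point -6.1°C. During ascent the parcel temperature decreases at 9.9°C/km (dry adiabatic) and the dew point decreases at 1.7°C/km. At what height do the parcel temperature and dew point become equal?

3000 m

T and T_d converge at 9.9 − 1.7 = 8.2°C per km
Height above start = (7.02 − (-6.1)) / 8.2 = 1.6 km
LCL altitude = 1400 m + 1600 m = 3000 m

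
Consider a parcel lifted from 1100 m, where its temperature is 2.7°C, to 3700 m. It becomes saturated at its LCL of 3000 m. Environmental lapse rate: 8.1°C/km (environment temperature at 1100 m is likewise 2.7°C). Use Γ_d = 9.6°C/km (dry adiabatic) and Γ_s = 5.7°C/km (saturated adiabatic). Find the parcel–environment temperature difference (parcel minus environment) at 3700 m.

-1.17°C (parcel cooler than environment)

Parcel:
  1100 → 3000 m (dry, 9.6°C/km): ΔT = -9.6 × 1.9 = -18.24°C → T = -15.54°C
  3000 → 3700 m (saturated, 5.7°C/km): ΔT = -5.7 × 0.7 = -3.99°C → T = -19.53°C
Environment:
  1100 → 3700 m (environment, 8.1°C/km): ΔT = -8.1 × 2.6 = -21.06°C → T = -18.36°C
T_parcel − T_env = -19.53 − (-18.36) = -1.17°C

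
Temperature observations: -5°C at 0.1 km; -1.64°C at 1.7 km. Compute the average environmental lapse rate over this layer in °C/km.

Γ = −ΔT/Δz = (-5 − (-1.64)) / (1700 − 100) m
  = -3.36°C / 1.6 km = -2.1°C/km

-2.1°C/km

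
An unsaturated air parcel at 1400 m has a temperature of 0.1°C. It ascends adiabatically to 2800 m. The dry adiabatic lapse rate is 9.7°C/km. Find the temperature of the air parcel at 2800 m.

-13.48°C

From 1400 m to 2800 m (dry adiabatic): cools by 9.7 × 1.4 = 13.58°C, giving -13.48°C.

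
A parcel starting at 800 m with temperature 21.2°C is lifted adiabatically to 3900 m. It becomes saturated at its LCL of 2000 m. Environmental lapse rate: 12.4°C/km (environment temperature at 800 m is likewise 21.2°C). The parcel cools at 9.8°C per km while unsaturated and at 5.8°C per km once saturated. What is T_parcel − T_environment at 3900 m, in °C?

+15.66°C (parcel warmer than environment)

Parcel:
  From 800 m to 2000 m (dry): cools by 9.8 × 1.2 = 11.76°C, giving 9.44°C.
  From 2000 m to 3900 m (saturated): cools by 5.8 × 1.9 = 11.02°C, giving -1.58°C.
Environment:
  From 800 m to 3900 m (environment): cools by 12.4 × 3.1 = 38.44°C, giving -17.24°C.
T_parcel − T_env = -1.58 − (-17.24) = +15.66°C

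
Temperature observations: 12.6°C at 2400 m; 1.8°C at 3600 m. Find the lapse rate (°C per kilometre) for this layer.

Γ = −ΔT/Δz = (12.6 − 1.8) / (3600 − 2400) m
  = 10.8°C / 1.2 km = 9°C/km

9°C/km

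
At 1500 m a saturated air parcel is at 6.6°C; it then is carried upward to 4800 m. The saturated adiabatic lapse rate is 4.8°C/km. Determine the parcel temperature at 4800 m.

1500 → 4800 m (saturated adiabatic, 4.8°C/km): ΔT = -4.8 × 3.3 = -15.84°C → T = -9.24°C

-9.24°C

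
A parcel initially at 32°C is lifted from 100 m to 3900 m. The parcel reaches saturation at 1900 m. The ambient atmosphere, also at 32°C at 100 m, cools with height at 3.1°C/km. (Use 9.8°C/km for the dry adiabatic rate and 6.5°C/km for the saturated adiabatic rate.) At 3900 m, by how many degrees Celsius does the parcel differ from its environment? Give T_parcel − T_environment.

Parcel:
  From 100 m to 1900 m (dry): cools by 9.8 × 1.8 = 17.64°C, giving 14.36°C.
  From 1900 m to 3900 m (saturated): cools by 6.5 × 2 = 13°C, giving 1.36°C.
Environment:
  From 100 m to 3900 m (environment): cools by 3.1 × 3.8 = 11.78°C, giving 20.22°C.
T_parcel − T_env = 1.36 − 20.22 = -18.86°C

-18.86°C (parcel cooler than environment)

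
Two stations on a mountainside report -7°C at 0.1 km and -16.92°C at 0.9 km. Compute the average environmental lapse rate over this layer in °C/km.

Γ = −ΔT/Δz = (-7 − (-16.92)) / (900 − 100) m
  = 9.92°C / 0.8 km = 12.4°C/km

12.4°C/km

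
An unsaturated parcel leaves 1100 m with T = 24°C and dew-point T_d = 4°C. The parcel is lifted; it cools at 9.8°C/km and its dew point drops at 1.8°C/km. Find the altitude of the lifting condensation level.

T and T_d converge at 9.8 − 1.8 = 8°C per km
Height above start = (24 − 4) / 8 = 2.5 km
LCL altitude = 1100 m + 2500 m = 3600 m

3600 m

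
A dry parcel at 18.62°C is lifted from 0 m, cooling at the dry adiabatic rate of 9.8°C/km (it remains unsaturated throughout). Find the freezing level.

Height above start = (18.62 − 0) / 9.8 = 1.9 km
Altitude = 0 m + 1900 m = 1900 m

1900 m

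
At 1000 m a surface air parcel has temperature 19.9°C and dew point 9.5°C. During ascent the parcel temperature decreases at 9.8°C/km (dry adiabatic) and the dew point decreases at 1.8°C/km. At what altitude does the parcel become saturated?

T and T_d converge at 9.8 − 1.8 = 8°C per km
Height above start = (19.9 − 9.5) / 8 = 1.3 km
LCL altitude = 1000 m + 1300 m = 2300 m

2300 m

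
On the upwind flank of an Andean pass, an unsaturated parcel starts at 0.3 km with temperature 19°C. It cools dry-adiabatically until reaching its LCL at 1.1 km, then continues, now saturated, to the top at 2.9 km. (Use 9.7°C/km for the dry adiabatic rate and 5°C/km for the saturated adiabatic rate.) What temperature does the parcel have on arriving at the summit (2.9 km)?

2.24°C

Dry to 1100 m: -9.7 × 0.8 km = -7.76°C, so T = 11.24°C.
Saturated to 2900 m: -5 × 1.8 km = -9°C, so T = 2.24°C.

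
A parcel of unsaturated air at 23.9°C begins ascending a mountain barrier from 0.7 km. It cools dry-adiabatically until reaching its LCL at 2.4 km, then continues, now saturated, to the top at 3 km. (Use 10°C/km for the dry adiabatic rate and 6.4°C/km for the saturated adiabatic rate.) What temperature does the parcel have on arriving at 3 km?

From 700 m to 2400 m (dry): cools by 10 × 1.7 = 17°C, giving 6.9°C.
From 2400 m to 3000 m (saturated): cools by 6.4 × 0.6 = 3.84°C, giving 3.06°C.

3.06°C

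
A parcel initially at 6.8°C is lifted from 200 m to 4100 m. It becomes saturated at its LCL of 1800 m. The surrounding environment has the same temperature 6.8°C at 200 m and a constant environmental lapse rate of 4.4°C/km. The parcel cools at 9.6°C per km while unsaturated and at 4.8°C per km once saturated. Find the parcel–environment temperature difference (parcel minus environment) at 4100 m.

-9.24°C (parcel cooler than environment)

Parcel:
  200–1800 m, dry: Δz = 1.6 km ⇒ ΔT = -15.36°C; T = -8.56°C
  1800–4100 m, saturated: Δz = 2.3 km ⇒ ΔT = -11.04°C; T = -19.6°C
Environment:
  200–4100 m, environment: Δz = 3.9 km ⇒ ΔT = -17.16°C; T = -10.36°C
T_parcel − T_env = -19.6 − (-10.36) = -9.24°C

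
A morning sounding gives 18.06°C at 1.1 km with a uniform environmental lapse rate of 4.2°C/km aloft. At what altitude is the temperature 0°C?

Height above start = (18.06 − 0) / 4.2 = 4.3 km
Altitude = 1100 m + 4300 m = 5400 m

5.4 km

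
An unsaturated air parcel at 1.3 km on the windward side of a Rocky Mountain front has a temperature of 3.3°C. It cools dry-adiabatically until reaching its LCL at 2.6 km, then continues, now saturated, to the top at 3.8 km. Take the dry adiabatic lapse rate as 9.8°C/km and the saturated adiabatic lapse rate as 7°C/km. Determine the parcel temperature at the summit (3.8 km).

Dry to 2600 m: -9.8 × 1.3 km = -12.74°C, so T = -9.44°C.
Saturated to 3800 m: -7 × 1.2 km = -8.4°C, so T = -17.84°C.

-17.84°C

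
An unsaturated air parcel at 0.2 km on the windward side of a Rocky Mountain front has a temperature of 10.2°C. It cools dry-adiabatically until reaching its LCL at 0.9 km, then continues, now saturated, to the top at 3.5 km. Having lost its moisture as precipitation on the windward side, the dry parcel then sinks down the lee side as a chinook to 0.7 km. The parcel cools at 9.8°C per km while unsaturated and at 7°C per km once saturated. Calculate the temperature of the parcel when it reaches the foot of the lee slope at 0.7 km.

12.58°C

From 200 m to 900 m (dry): cools by 9.8 × 0.7 = 6.86°C, giving 3.34°C.
From 900 m to 3500 m (saturated): cools by 7 × 2.6 = 18.2°C, giving -14.86°C.
From 3500 m to 700 m (dry descent): warms by 9.8 × 2.8 = 27.44°C, giving 12.58°C.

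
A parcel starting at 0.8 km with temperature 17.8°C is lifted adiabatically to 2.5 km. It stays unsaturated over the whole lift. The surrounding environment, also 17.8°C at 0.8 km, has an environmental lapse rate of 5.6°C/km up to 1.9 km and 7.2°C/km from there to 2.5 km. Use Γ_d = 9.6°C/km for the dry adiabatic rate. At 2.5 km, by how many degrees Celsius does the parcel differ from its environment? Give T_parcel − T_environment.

-5.84°C (parcel cooler than environment)

Parcel:
  800–2500 m, dry: Δz = 1.7 km ⇒ ΔT = -16.32°C; T = 1.48°C
Environment:
  800–1900 m, environment, lower layer: Δz = 1.1 km ⇒ ΔT = -6.16°C; T = 11.64°C
  1900–2500 m, environment, upper layer: Δz = 0.6 km ⇒ ΔT = -4.32°C; T = 7.32°C
T_parcel − T_env = 1.48 − 7.32 = -5.84°C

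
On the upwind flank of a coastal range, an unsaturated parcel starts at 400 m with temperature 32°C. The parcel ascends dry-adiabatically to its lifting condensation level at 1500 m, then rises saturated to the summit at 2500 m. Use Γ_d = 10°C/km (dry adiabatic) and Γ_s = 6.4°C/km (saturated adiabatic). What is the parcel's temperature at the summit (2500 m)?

From 400 m to 1500 m (dry): cools by 10 × 1.1 = 11°C, giving 21°C.
From 1500 m to 2500 m (saturated): cools by 6.4 × 1 = 6.4°C, giving 14.6°C.

14.6°C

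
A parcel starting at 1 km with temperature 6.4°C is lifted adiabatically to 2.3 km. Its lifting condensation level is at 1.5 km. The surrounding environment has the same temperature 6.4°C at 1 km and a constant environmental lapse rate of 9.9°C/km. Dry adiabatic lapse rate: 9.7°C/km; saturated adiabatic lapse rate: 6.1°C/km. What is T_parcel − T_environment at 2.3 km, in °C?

Parcel:
  From 1000 m to 1500 m (dry): cools by 9.7 × 0.5 = 4.85°C, giving 1.55°C.
  From 1500 m to 2300 m (saturated): cools by 6.1 × 0.8 = 4.88°C, giving -3.33°C.
Environment:
  From 1000 m to 2300 m (environment): cools by 9.9 × 1.3 = 12.87°C, giving -6.47°C.
T_parcel − T_env = -3.33 − (-6.47) = +3.14°C

+3.14°C (parcel warmer than environment)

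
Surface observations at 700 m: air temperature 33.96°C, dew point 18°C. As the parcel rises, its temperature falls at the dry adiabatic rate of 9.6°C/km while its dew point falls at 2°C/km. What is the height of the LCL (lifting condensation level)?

2800 m

T and T_d converge at 9.6 − 2 = 7.6°C per km
Height above start = (33.96 − 18) / 7.6 = 2.1 km
LCL altitude = 700 m + 2100 m = 2800 m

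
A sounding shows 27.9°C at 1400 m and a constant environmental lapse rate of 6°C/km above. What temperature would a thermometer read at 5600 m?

From 1400 m to 5600 m (environmental): cools by 6 × 4.2 = 25.2°C, giving 2.7°C.

2.7°C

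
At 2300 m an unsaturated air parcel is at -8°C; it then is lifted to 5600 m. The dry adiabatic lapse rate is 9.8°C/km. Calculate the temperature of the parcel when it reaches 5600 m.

Dry adiabatic to 5600 m: -9.8 × 3.3 km = -32.34°C, so T = -40.34°C.

-40.34°C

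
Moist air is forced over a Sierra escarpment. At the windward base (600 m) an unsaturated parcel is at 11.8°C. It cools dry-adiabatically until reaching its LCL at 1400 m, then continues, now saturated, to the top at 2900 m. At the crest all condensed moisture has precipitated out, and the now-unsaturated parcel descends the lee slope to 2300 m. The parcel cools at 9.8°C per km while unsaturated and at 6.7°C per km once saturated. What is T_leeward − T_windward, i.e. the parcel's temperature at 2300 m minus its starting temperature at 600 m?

-12.01°C

600 → 1400 m (dry, 9.8°C/km): ΔT = -9.8 × 0.8 = -7.84°C → T = 3.96°C
1400 → 2900 m (saturated, 6.7°C/km): ΔT = -6.7 × 1.5 = -10.05°C → T = -6.09°C
2900 → 2300 m (dry descent, 9.8°C/km): ΔT = +9.8 × 0.6 = +5.88°C → T = -0.21°C
Net change vs windward start: -0.21 − 11.8 = -12.01°C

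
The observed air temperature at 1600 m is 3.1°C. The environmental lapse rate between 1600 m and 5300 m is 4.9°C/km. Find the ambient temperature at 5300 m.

-15.03°C

1600 → 5300 m (environmental, 4.9°C/km): ΔT = -4.9 × 3.7 = -18.13°C → T = -15.03°C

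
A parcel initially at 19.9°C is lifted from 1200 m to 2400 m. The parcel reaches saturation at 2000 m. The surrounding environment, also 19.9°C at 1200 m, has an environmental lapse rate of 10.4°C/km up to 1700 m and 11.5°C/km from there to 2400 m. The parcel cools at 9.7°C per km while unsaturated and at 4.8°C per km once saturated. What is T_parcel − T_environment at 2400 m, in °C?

+3.57°C (parcel warmer than environment)

Parcel:
  Dry to 2000 m: -9.7 × 0.8 km = -7.76°C, so T = 12.14°C.
  Saturated to 2400 m: -4.8 × 0.4 km = -1.92°C, so T = 10.22°C.
Environment:
  Environment, lower layer to 1700 m: -10.4 × 0.5 km = -5.2°C, so T = 14.7°C.
  Environment, upper layer to 2400 m: -11.5 × 0.7 km = -8.05°C, so T = 6.65°C.
T_parcel − T_env = 10.22 − 6.65 = +3.57°C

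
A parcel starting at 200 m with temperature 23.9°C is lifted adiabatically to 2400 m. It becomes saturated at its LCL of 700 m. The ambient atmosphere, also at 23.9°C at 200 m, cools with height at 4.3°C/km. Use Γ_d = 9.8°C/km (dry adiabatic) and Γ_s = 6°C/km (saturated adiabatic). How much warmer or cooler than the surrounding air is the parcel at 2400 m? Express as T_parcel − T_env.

Parcel:
  From 200 m to 700 m (dry): cools by 9.8 × 0.5 = 4.9°C, giving 19°C.
  From 700 m to 2400 m (saturated): cools by 6 × 1.7 = 10.2°C, giving 8.8°C.
Environment:
  From 200 m to 2400 m (environment): cools by 4.3 × 2.2 = 9.46°C, giving 14.44°C.
T_parcel − T_env = 8.8 − 14.44 = -5.64°C

-5.64°C (parcel cooler than environment)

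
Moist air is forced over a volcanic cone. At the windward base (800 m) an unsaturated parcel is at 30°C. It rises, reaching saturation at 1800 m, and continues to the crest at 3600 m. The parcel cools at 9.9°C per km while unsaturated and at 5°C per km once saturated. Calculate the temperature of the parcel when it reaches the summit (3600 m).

11.1°C

From 800 m to 1800 m (dry): cools by 9.9 × 1 = 9.9°C, giving 20.1°C.
From 1800 m to 3600 m (saturated): cools by 5 × 1.8 = 9°C, giving 11.1°C.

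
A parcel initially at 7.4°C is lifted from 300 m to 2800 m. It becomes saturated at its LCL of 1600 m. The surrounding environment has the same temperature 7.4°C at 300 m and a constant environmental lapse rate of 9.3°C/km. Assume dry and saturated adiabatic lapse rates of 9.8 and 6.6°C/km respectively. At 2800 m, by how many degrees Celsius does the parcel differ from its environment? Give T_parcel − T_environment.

Parcel:
  300 → 1600 m (dry, 9.8°C/km): ΔT = -9.8 × 1.3 = -12.74°C → T = -5.34°C
  1600 → 2800 m (saturated, 6.6°C/km): ΔT = -6.6 × 1.2 = -7.92°C → T = -13.26°C
Environment:
  300 → 2800 m (environment, 9.3°C/km): ΔT = -9.3 × 2.5 = -23.25°C → T = -15.85°C
T_parcel − T_env = -13.26 − (-15.85) = +2.59°C

+2.59°C (parcel warmer than environment)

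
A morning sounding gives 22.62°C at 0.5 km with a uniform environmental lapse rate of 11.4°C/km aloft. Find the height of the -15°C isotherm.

3.8 km

Height above start = (22.62 − (-15)) / 11.4 = 3.3 km
Altitude = 500 m + 3300 m = 3800 m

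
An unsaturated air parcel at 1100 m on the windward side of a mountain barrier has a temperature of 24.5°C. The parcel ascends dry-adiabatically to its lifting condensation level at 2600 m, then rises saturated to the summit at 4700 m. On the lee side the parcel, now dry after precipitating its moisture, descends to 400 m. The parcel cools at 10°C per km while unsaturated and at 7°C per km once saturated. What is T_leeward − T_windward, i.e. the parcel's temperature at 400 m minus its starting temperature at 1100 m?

Dry to 2600 m: -10 × 1.5 km = -15°C, so T = 9.5°C.
Saturated to 4700 m: -7 × 2.1 km = -14.7°C, so T = -5.2°C.
Dry descent to 400 m: +10 × 4.3 km = +43°C, so T = 37.8°C.
Net change vs windward start: 37.8 − 24.5 = +13.3°C

+13.3°C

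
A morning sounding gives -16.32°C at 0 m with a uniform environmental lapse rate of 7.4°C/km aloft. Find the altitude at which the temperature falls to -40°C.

3200 m

Height above start = (-16.32 − (-40)) / 7.4 = 3.2 km
Altitude = 0 m + 3200 m = 3200 m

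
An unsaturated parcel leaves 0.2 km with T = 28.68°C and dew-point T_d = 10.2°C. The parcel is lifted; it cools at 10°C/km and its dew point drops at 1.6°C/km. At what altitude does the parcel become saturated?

2.4 km

T and T_d converge at 10 − 1.6 = 8.4°C per km
Height above start = (28.68 − 10.2) / 8.4 = 2.2 km
LCL altitude = 200 m + 2200 m = 2400 m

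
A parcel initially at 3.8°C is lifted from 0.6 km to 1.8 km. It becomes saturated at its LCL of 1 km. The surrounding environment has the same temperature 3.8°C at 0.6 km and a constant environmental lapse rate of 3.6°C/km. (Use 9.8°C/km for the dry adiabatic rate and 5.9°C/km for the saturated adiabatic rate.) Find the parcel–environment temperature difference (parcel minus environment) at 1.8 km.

Parcel:
  600 → 1000 m (dry, 9.8°C/km): ΔT = -9.8 × 0.4 = -3.92°C → T = -0.12°C
  1000 → 1800 m (saturated, 5.9°C/km): ΔT = -5.9 × 0.8 = -4.72°C → T = -4.84°C
Environment:
  600 → 1800 m (environment, 3.6°C/km): ΔT = -3.6 × 1.2 = -4.32°C → T = -0.52°C
T_parcel − T_env = -4.84 − (-0.52) = -4.32°C

-4.32°C (parcel cooler than environment)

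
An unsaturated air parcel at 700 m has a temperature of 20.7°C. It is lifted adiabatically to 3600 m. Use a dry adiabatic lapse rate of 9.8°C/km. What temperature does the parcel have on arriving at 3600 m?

-7.72°C

From 700 m to 3600 m (dry adiabatic): cools by 9.8 × 2.9 = 28.42°C, giving -7.72°C.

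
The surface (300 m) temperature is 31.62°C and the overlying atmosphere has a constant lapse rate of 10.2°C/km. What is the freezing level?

Height above start = (31.62 − 0) / 10.2 = 3.1 km
Altitude = 300 m + 3100 m = 3400 m

3400 m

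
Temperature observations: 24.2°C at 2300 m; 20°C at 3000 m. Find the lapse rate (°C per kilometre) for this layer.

Γ = −ΔT/Δz = (24.2 − 20) / (3000 − 2300) m
  = 4.2°C / 0.7 km = 6°C/km

6°C/km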